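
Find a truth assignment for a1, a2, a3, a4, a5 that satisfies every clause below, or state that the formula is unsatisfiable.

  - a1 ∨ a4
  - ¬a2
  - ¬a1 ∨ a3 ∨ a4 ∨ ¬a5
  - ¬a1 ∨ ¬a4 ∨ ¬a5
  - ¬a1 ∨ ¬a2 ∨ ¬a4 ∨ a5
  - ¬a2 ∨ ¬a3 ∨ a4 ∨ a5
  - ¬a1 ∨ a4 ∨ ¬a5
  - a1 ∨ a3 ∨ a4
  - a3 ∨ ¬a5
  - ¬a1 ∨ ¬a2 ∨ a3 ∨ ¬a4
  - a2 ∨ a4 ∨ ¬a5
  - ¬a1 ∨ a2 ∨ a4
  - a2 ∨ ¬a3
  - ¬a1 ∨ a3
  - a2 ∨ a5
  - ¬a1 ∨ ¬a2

Case a2 = True:
  Clause (¬a2) is falsified — contradiction.
Case a2 = False:
  (a2 ∨ ¬a3) forces a3 = False.
  (a3 ∨ ¬a5) forces a5 = False.
  Clause (a2 ∨ a5) is falsified — contradiction.
Both cases fail, so the formula is unsatisfiable.

Unsatisfiable — no assignment works.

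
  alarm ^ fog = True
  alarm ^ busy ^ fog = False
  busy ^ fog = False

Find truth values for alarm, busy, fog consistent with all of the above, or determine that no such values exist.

alarm = False, busy = True, fog = True

alarm ^ fog = F ^ T = True ✓
alarm ^ busy ^ fog = F ^ T ^ T = False ✓
busy ^ fog = T ^ T = False ✓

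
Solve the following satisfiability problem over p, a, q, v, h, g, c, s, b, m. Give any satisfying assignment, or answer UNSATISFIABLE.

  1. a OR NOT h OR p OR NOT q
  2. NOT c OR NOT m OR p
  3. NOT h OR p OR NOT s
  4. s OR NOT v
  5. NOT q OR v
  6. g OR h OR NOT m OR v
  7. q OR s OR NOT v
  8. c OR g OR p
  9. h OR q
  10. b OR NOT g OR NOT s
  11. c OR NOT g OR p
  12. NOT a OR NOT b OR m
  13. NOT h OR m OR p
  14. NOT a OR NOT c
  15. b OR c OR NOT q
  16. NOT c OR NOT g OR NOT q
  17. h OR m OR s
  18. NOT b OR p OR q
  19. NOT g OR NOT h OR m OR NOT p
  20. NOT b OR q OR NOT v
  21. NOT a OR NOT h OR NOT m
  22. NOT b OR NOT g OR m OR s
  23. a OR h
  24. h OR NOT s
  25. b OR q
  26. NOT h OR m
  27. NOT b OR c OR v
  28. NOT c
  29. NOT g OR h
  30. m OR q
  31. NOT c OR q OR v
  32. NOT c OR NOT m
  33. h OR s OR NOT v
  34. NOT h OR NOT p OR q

Unit clause (NOT c) forces c = False.
Set p = True.
Set a = False.
  then (a OR h) forces h = True.
  then (NOT h OR m) forces m = True.
  then (NOT h OR NOT p OR q) forces q = True.
  then (NOT q OR v) forces v = True.
  then (b OR c OR NOT q) forces b = True.
  then (s OR NOT v) forces s = True.
Set g = False.
All clauses satisfied.

p: True, a: False, q: True, v: True, h: True, g: False, c: False, s: True, b: True, m: True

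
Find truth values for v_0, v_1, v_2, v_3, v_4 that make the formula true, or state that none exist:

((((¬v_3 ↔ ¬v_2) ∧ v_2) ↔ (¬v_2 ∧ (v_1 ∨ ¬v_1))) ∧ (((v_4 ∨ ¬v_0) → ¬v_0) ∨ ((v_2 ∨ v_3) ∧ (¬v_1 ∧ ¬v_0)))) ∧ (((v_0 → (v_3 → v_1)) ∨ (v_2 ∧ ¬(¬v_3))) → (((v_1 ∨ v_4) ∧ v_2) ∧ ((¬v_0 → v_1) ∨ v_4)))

v_0 = False, v_1 = True, v_2 = True, v_3 = False, v_4 = True

  (((¬v_3 ↔ ¬v_2) ∧ v_2) ↔ (¬v_2 ∧ (v_1 ∨ ¬v_1))) ∧ (((v_4 ∨ ¬v_0) → ¬v_0) ∨ ((v_2 ∨ v_3) ∧ (¬v_1 ∧ ¬v_0))) = True
    ((¬v_3 ↔ ¬v_2) ∧ v_2) ↔ (¬v_2 ∧ (v_1 ∨ ¬v_1)) = True
      (¬v_3 ↔ ¬v_2) ∧ v_2 = False
        ¬v_3 ↔ ¬v_2 = False
          ¬v_3 = True
          ¬v_2 = False
      ¬v_2 ∧ (v_1 ∨ ¬v_1) = False
        ¬v_2 = False
        v_1 ∨ ¬v_1 = True
          ¬v_1 = False
    ((v_4 ∨ ¬v_0) → ¬v_0) ∨ ((v_2 ∨ v_3) ∧ (¬v_1 ∧ ¬v_0)) = True
      (v_4 ∨ ¬v_0) → ¬v_0 = True
        v_4 ∨ ¬v_0 = True
          ¬v_0 = True
        ¬v_0 = True
      (v_2 ∨ v_3) ∧ (¬v_1 ∧ ¬v_0) = False
        v_2 ∨ v_3 = True
        ¬v_1 ∧ ¬v_0 = False
          ¬v_1 = False
          ¬v_0 = True
  ((v_0 → (v_3 → v_1)) ∨ (v_2 ∧ ¬(¬v_3))) → (((v_1 ∨ v_4) ∧ v_2) ∧ ((¬v_0 → v_1) ∨ v_4)) = True
    (v_0 → (v_3 → v_1)) ∨ (v_2 ∧ ¬(¬v_3)) = True
      v_0 → (v_3 → v_1) = True
        v_3 → v_1 = True
      v_2 ∧ ¬(¬v_3) = False
        ¬(¬v_3) = False
          ¬v_3 = True
    ((v_1 ∨ v_4) ∧ v_2) ∧ ((¬v_0 → v_1) ∨ v_4) = True
      (v_1 ∨ v_4) ∧ v_2 = True
        v_1 ∨ v_4 = True
      (¬v_0 → v_1) ∨ v_4 = True
        ¬v_0 → v_1 = True
          ¬v_0 = True
Both conjuncts True, so the formula holds.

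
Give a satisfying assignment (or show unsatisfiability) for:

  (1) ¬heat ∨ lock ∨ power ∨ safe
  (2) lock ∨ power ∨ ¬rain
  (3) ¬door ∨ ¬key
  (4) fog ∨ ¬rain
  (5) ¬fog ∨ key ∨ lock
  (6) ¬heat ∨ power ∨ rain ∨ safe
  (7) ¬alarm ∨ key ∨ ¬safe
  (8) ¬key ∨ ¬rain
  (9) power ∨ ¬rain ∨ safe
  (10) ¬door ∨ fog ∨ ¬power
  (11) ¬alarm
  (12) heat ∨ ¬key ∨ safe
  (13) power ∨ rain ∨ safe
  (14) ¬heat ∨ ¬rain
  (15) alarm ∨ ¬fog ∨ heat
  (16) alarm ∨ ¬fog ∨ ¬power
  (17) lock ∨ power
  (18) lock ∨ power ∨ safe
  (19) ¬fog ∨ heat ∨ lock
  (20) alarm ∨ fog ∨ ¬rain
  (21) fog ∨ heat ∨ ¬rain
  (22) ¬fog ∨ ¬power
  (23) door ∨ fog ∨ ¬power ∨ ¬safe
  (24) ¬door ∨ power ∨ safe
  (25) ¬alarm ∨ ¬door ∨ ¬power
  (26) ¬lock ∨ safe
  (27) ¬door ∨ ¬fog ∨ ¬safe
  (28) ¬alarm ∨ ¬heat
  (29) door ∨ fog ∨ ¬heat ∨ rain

Unit clause (¬alarm) forces alarm = False.
Set lock = True.
  then (¬lock ∨ safe) forces safe = True.
Set key = False.
Try power = True:
  (alarm ∨ ¬fog ∨ ¬power) forces fog = False.
  (fog ∨ ¬rain) forces rain = False.
  (¬door ∨ fog ∨ ¬power) forces door = False.
  clause (door ∨ fog ∨ ¬power ∨ ¬safe) is falsified — backtrack.
So power = False.
Set door = True.
  then (¬door ∨ ¬fog ∨ ¬safe) forces fog = False.
  then (fog ∨ ¬rain) forces rain = False.
Set heat = True.
All clauses satisfied.

lock = True, key = False, alarm = False, power = False, safe = True, door = True, rain = False, heat = True, fog = False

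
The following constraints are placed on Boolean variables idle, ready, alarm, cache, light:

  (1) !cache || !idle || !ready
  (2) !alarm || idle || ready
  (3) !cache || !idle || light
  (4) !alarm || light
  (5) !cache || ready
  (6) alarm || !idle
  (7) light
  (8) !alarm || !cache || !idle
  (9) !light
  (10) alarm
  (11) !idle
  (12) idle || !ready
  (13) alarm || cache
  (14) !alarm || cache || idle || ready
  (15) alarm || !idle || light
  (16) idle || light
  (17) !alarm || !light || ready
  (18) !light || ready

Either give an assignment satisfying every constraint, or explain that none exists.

Case light = True:
  Clause (!light) is falsified — contradiction.
Case light = False:
  Clause (light) is falsified — contradiction.
Both cases fail, so the formula is unsatisfiable.

Unsatisfiable — no assignment works.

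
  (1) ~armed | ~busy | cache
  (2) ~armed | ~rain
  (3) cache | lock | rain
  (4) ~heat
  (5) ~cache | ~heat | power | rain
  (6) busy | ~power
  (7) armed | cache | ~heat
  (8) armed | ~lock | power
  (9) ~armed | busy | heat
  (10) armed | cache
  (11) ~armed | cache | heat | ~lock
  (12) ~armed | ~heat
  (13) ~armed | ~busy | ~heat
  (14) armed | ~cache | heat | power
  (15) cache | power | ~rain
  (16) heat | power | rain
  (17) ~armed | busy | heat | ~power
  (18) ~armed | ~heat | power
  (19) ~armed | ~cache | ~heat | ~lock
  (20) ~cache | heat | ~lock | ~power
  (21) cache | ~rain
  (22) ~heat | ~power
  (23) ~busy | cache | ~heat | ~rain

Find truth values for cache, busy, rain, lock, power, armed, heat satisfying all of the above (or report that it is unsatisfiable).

cache = True; busy = True; rain = False; lock = False; power = True; armed = False; heat = False

Unit clause (~heat) forces heat = False.
Try cache = False:
  (armed | cache) forces armed = True.
  (~armed | ~busy | cache) forces busy = False.
  clause (~armed | busy | heat) is falsified — backtrack.
So cache = True.
Try busy = False:
  (busy | ~power) forces power = False.
  (~armed | busy | heat) forces armed = False.
  clause (armed | ~cache | heat | power) is falsified — backtrack.
So busy = True.
Set rain = False.
  then (heat | power | rain) forces power = True.
  then (~cache | heat | ~lock | ~power) forces lock = False.
Set armed = False.
All clauses satisfied.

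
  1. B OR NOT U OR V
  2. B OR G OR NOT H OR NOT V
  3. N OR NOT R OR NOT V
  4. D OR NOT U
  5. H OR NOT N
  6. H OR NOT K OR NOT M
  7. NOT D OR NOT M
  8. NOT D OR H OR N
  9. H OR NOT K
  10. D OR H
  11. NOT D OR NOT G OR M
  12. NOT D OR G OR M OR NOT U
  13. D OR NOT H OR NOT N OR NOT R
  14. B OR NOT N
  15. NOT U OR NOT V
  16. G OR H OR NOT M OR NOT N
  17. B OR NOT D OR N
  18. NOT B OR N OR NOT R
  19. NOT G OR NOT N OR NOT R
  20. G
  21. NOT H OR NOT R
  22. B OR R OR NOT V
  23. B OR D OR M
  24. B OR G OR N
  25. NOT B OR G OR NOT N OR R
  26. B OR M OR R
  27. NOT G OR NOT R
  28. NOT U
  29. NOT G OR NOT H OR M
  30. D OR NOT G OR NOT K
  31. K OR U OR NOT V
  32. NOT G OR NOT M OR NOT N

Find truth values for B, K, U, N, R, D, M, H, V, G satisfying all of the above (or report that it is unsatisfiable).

B: False, K: False, U: False, N: False, R: False, D: False, M: True, H: True, V: False, G: True

Unit clause (G) forces G = True.
In (NOT G OR NOT R) only NOT R is left, so R = False.
Unit clause (NOT U) forces U = False.
Set B = False.
  then (B OR NOT N) forces N = False.
  then (B OR NOT D OR N) forces D = False.
  then (B OR R OR NOT V) forces V = False.
  then (B OR D OR M) forces M = True.
  then (D OR NOT G OR NOT K) forces K = False.
  then (D OR H) forces H = True.
All clauses satisfied.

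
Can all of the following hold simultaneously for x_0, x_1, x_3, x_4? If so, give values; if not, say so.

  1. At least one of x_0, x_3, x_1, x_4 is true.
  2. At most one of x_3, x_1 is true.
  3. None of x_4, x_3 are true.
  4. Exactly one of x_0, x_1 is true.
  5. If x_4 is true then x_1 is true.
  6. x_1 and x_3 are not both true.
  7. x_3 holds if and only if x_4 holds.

x_0=F, x_1=T, x_3=F, x_4=F

  (1) {x_0, x_3, x_1, x_4}: 1 true — at least one ✓
  (2) {x_3, x_1}: 1 true — at most one ✓
  (3) {x_4, x_3}: 0 true — none ✓
  (4) {x_0, x_1}: 1 true — exactly one ✓
  (5) x_4=F ⇒ x_1: vacuous ✓
  (6) x_1=T, x_3=F — not both ✓
  (7) x_3=F, x_4=F — same ✓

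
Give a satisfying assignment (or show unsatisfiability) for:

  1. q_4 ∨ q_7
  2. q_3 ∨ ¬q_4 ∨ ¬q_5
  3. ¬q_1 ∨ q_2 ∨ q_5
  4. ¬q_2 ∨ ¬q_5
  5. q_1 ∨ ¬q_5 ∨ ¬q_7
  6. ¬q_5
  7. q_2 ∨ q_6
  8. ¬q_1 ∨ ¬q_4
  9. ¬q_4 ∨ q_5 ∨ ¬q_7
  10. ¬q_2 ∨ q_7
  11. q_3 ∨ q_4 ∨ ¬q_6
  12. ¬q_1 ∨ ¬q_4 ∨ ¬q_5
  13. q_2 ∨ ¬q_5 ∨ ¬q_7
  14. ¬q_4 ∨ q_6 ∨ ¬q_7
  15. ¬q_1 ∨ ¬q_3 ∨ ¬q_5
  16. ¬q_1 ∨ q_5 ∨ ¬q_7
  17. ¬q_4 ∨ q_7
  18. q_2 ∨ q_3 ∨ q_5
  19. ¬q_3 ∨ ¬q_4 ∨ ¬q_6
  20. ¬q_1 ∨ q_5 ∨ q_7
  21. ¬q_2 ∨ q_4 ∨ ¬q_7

Unit clause (¬q_5) forces q_5 = False.
Try q_1 = True:
  (¬q_1 ∨ q_2 ∨ q_5) forces q_2 = True.
  (¬q_1 ∨ ¬q_4) forces q_4 = False.
  (q_4 ∨ q_7) forces q_7 = True.
  clause (¬q_1 ∨ q_5 ∨ ¬q_7) is falsified — backtrack.
So q_1 = False.
Set q_2 = False.
  then (q_2 ∨ q_6) forces q_6 = True.
  then (q_2 ∨ q_3 ∨ q_5) forces q_3 = True.
  then (¬q_3 ∨ ¬q_4 ∨ ¬q_6) forces q_4 = False.
  then (q_4 ∨ q_7) forces q_7 = True.
All clauses satisfied.

q_1: False, q_2: False, q_3: True, q_4: False, q_5: False, q_6: True, q_7: True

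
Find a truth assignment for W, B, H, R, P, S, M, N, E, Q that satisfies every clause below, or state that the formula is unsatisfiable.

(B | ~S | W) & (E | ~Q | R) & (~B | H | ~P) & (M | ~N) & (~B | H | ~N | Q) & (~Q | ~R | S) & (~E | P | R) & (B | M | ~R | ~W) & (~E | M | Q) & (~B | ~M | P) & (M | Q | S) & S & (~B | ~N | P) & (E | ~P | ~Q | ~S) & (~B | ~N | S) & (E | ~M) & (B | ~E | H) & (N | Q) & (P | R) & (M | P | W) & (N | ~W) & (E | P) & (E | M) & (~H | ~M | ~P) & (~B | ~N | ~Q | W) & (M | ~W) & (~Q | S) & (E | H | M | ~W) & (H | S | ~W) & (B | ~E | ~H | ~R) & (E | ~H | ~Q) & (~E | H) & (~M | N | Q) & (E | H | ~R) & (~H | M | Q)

W: False, B: True, H: True, R: False, P: True, S: True, M: False, N: False, E: True, Q: True

Unit clause (S) forces S = True.
Set W = False.
  then (B | ~S | W) forces B = True.
Try H = False:
  (~B | H | ~P) forces P = False.
  (~B | ~M | P) forces M = False.
  clause (M | P | W) is falsified — backtrack.
So H = True.
Set R = False.
  then (P | R) forces P = True.
  then (~H | ~M | ~P) forces M = False.
  then (~H | M | Q) forces Q = True.
  then (E | ~Q | R) forces E = True.
  then (M | ~N) forces N = False.
All clauses satisfied.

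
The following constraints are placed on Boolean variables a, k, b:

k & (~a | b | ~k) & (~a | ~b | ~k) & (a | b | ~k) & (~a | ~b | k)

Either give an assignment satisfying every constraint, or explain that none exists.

Unit clause (k) forces k = True.
Try a = True:
  (~a | b | ~k) forces b = True.
  clause (~a | ~b | ~k) is falsified — backtrack.
So a = False.
  then (a | b | ~k) forces b = True.
Check each clause:
  (k): k holds.
  (~a | b | ~k): ~a holds.
  (~a | ~b | ~k): ~a holds.
  (a | b | ~k): b holds.
  (~a | ~b | k): ~a holds.
All clauses satisfied.

a = False, k = True, b = True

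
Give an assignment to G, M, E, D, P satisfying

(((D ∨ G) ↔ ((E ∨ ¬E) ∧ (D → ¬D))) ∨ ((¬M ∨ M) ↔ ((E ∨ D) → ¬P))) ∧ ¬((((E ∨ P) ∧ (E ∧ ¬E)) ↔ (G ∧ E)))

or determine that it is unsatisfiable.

G: True, M: False, E: True, D: False, P: True

  ((D ∨ G) ↔ ((E ∨ ¬E) ∧ (D → ¬D))) ∨ ((¬M ∨ M) ↔ ((E ∨ D) → ¬P)) = True
    (D ∨ G) ↔ ((E ∨ ¬E) ∧ (D → ¬D)) = True
      D ∨ G = True
      (E ∨ ¬E) ∧ (D → ¬D) = True
        E ∨ ¬E = True
          ¬E = False
        D → ¬D = True
          ¬D = True
    (¬M ∨ M) ↔ ((E ∨ D) → ¬P) = False
      ¬M ∨ M = True
        ¬M = True
      (E ∨ D) → ¬P = False
        E ∨ D = True
        ¬P = False
  ¬((((E ∨ P) ∧ (E ∧ ¬E)) ↔ (G ∧ E))) = True
    ((E ∨ P) ∧ (E ∧ ¬E)) ↔ (G ∧ E) = False
      (E ∨ P) ∧ (E ∧ ¬E) = False
        E ∨ P = True
        E ∧ ¬E = False
          ¬E = False
      G ∧ E = True
Both conjuncts True, so the formula holds.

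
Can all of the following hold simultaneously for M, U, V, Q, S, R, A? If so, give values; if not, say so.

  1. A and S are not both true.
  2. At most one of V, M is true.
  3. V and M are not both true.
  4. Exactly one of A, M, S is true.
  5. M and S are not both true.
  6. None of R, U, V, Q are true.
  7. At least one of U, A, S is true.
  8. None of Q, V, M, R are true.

M = False, U = False, V = False, Q = False, S = False, R = False, A = True

  (1) A=T, S=F — not both ✓
  (2) {V, M}: 0 true — at most one ✓
  (3) V=F, M=F — not both ✓
  (4) {A, M, S}: 1 true — exactly one ✓
  (5) M=F, S=F — not both ✓
  (6) {R, U, V, Q}: 0 true — none ✓
  (7) {U, A, S}: 1 true — at least one ✓
  (8) {Q, V, M, R}: 0 true — none ✓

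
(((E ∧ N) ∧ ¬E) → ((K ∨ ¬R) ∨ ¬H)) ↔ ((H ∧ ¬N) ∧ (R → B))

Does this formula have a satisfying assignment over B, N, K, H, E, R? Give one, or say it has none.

B = True; N = False; K = True; H = True; E = True; R = False

  (((E ∧ N) ∧ ¬E) → ((K ∨ ¬R) ∨ ¬H)) ↔ ((H ∧ ¬N) ∧ (R → B)) = True
    ((E ∧ N) ∧ ¬E) → ((K ∨ ¬R) ∨ ¬H) = True
      (E ∧ N) ∧ ¬E = False
        E ∧ N = False
        ¬E = False
      (K ∨ ¬R) ∨ ¬H = True
        K ∨ ¬R = True
          ¬R = True
        ¬H = False
    (H ∧ ¬N) ∧ (R → B) = True
      H ∧ ¬N = True
        ¬N = True
      R → B = True
The formula evaluates to True.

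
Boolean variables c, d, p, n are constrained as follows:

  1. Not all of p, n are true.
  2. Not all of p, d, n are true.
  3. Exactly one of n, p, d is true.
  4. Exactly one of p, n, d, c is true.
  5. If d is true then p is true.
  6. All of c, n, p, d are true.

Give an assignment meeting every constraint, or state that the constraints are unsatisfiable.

Case c = True:
  (4) with c=T forces p = False.
  Constraint (6) is violated (p=F) — contradiction.
Case c = False:
  Constraint (6) is violated (c=F) — contradiction.
Both cases fail — unsatisfiable.

No satisfying assignment exists.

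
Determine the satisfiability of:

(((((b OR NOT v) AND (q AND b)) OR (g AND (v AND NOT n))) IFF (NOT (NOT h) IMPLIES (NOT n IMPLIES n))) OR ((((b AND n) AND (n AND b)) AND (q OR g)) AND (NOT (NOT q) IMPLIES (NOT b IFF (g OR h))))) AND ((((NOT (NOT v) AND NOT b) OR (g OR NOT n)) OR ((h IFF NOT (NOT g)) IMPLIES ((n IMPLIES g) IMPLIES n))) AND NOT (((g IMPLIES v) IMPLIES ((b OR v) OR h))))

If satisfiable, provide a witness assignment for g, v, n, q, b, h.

No satisfying assignment exists.

Case b = True: the conjunct NOT (((g IMPLIES v) IMPLIES ((b OR v) OR h))) becomes NOT (((g IMPLIES v) IMPLIES True)) = False.
Case b = False: the formula simplifies to ((g AND (v AND NOT n)) IFF (NOT (NOT h) IMPLIES (NOT n IMPLIES n))) AND (((NOT (NOT v) OR (g OR NOT n)) OR ((h IFF NOT (NOT g)) IMPLIES ((n IMPLIES g) IMPLIES n))) AND NOT (((g IMPLIES v) IMPLIES (v OR h)))).
  n = True: the conjunct (g AND (v AND NOT n)) IFF (NOT (NOT h) IMPLIES (NOT n IMPLIES n)) becomes (g AND False) IFF (NOT (NOT h) IMPLIES True) = False.
  n = False: simplifies to ((g AND v) IFF NOT h) AND NOT (((g IMPLIES v) IMPLIES (v OR h))).
    v = True: the conjunct NOT (((g IMPLIES v) IMPLIES (v OR h))) becomes NOT ((True IMPLIES True)) = False.
    v = False: simplifies to h AND NOT ((NOT g IMPLIES h)).
      h = True: the conjunct NOT ((NOT g IMPLIES h)) becomes NOT ((NOT g IMPLIES True)) = False.
      h = False: the conjunct h is False.
Both cases fail — unsatisfiable.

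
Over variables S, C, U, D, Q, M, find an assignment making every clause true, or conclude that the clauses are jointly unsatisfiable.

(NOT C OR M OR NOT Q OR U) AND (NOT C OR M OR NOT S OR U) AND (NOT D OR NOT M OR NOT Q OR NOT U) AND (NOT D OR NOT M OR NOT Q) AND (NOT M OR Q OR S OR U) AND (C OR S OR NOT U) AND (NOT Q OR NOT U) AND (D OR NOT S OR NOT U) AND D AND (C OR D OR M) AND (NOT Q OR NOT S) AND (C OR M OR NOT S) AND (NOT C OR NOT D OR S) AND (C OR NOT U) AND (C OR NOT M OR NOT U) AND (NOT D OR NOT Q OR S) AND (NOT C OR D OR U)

Unit clause (D) forces D = True.
Set S = True.
  then (NOT Q OR NOT S) forces Q = False.
Set C = True.
Set U = True.
Set M = True.
All clauses satisfied.

S=T, C=T, U=T, D=T, Q=F, M=T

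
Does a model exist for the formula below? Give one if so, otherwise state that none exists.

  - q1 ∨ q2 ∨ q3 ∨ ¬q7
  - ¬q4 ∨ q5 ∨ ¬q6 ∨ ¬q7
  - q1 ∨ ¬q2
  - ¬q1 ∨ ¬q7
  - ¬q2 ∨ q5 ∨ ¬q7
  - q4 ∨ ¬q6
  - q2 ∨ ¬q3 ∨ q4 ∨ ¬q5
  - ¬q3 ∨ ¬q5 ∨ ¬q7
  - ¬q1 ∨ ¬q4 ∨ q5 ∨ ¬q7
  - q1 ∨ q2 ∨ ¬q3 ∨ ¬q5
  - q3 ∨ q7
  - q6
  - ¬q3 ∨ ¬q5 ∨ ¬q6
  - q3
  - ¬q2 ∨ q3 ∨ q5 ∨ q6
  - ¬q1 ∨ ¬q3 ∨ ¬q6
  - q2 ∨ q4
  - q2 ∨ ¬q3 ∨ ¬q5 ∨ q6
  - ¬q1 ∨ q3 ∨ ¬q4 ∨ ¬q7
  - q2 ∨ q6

q1: False, q2: False, q3: True, q4: True, q5: False, q6: True, q7: False

Unit clause (q6) forces q6 = True.
Unit clause (q3) forces q3 = True.
In (¬q1 ∨ ¬q3 ∨ ¬q6) only ¬q1 is left, so q1 = False.
In (q1 ∨ ¬q2) only ¬q2 is left, so q2 = False.
In (q4 ∨ ¬q6) only q4 is left, so q4 = True.
In (q1 ∨ q2 ∨ ¬q3 ∨ ¬q5) only ¬q5 is left, so q5 = False.
In (¬q4 ∨ q5 ∨ ¬q6 ∨ ¬q7) only ¬q7 is left, so q7 = False.
All clauses satisfied.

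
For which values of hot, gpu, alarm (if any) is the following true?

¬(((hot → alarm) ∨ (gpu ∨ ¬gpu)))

No satisfying assignment exists.

Case gpu = True: the formula becomes ¬(((hot → alarm) ∨ True)) = False.
Case gpu = False: the formula becomes ¬(((hot → alarm) ∨ True)) = False.
Both cases fail — unsatisfiable.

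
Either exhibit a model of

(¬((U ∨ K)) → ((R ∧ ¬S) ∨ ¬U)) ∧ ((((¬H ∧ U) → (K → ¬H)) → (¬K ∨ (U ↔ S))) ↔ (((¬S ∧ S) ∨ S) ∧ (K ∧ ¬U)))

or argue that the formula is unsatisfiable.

R = False; K = True; U = True; S = False; H = False

  ¬((U ∨ K)) → ((R ∧ ¬S) ∨ ¬U) = True
    ¬((U ∨ K)) = False
      U ∨ K = True
    (R ∧ ¬S) ∨ ¬U = False
      R ∧ ¬S = False
        ¬S = True
      ¬U = False
  (((¬H ∧ U) → (K → ¬H)) → (¬K ∨ (U ↔ S))) ↔ (((¬S ∧ S) ∨ S) ∧ (K ∧ ¬U)) = True
    ((¬H ∧ U) → (K → ¬H)) → (¬K ∨ (U ↔ S)) = False
      (¬H ∧ U) → (K → ¬H) = True
        ¬H ∧ U = True
          ¬H = True
        K → ¬H = True
          ¬H = True
      ¬K ∨ (U ↔ S) = False
        ¬K = False
        U ↔ S = False
    ((¬S ∧ S) ∨ S) ∧ (K ∧ ¬U) = False
      (¬S ∧ S) ∨ S = False
        ¬S ∧ S = False
          ¬S = True
      K ∧ ¬U = False
        ¬U = False
Both conjuncts True, so the formula holds.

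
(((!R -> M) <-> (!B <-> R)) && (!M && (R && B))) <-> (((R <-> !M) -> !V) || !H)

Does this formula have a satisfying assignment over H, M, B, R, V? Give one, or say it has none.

H = True, M = True, B = False, R = False, V = True

  (((!R -> M) <-> (!B <-> R)) && (!M && (R && B))) <-> (((R <-> !M) -> !V) || !H) = True
    ((!R -> M) <-> (!B <-> R)) && (!M && (R && B)) = False
      (!R -> M) <-> (!B <-> R) = False
        !R -> M = True
          !R = True
        !B <-> R = False
          !B = True
      !M && (R && B) = False
        !M = False
        R && B = False
    ((R <-> !M) -> !V) || !H = False
      (R <-> !M) -> !V = False
        R <-> !M = True
          !M = False
        !V = False
      !H = False
The formula evaluates to True.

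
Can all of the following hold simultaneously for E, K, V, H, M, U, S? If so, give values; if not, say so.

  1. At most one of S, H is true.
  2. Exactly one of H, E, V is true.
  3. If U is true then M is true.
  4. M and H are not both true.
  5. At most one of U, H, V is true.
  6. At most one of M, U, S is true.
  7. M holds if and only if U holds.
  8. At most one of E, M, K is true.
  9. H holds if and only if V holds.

E=T, K=F, V=F, H=F, M=F, U=F, S=T

  (1) {S, H}: 1 true — at most one ✓
  (2) {H, E, V}: 1 true — exactly one ✓
  (3) U=F ⇒ M: vacuous ✓
  (4) M=F, H=F — not both ✓
  (5) {U, H, V}: 0 true — at most one ✓
  (6) {M, U, S}: 1 true — at most one ✓
  (7) M=F, U=F — same ✓
  (8) {E, M, K}: 1 true — at most one ✓
  (9) H=F, V=F — same ✓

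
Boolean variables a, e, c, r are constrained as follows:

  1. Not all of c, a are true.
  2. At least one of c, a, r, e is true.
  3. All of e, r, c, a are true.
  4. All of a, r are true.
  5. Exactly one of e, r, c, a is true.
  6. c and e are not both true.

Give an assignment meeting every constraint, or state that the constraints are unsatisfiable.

Unsatisfiable — no assignment works.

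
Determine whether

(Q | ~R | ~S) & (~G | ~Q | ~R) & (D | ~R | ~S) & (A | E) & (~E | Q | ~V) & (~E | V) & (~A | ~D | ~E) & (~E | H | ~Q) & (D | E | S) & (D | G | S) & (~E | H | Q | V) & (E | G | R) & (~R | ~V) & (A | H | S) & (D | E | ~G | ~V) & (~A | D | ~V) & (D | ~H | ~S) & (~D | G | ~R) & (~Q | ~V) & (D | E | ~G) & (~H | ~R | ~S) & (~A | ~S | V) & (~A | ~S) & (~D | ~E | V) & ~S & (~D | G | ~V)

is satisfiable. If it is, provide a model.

Unit clause (~S) forces S = False.
Try E = True:
  (~E | V) forces V = True.
  (~E | Q | ~V) forces Q = True.
  clause (~Q | ~V) is falsified — backtrack.
So E = False.
  then (A | E) forces A = True.
  then (D | E | S) forces D = True.
Set Q = False.
Set G = True.
Set V = False.
Set H = False.
Set R = True.
All clauses satisfied.

E: False, S: False, D: True, Q: False, G: True, A: True, V: False, H: False, R: True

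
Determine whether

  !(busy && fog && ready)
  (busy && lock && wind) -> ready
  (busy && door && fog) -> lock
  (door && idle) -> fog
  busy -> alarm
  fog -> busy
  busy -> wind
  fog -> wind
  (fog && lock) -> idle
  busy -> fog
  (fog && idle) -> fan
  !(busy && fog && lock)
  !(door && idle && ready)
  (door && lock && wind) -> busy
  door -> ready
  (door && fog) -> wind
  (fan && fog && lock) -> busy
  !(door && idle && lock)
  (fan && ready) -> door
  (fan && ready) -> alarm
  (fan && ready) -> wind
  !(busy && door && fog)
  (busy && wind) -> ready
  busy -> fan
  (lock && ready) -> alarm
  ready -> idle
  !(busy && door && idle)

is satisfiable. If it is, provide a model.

door=F, busy=F, lock=F, idle=T, wind=F, alarm=T, fan=T, fog=F, ready=F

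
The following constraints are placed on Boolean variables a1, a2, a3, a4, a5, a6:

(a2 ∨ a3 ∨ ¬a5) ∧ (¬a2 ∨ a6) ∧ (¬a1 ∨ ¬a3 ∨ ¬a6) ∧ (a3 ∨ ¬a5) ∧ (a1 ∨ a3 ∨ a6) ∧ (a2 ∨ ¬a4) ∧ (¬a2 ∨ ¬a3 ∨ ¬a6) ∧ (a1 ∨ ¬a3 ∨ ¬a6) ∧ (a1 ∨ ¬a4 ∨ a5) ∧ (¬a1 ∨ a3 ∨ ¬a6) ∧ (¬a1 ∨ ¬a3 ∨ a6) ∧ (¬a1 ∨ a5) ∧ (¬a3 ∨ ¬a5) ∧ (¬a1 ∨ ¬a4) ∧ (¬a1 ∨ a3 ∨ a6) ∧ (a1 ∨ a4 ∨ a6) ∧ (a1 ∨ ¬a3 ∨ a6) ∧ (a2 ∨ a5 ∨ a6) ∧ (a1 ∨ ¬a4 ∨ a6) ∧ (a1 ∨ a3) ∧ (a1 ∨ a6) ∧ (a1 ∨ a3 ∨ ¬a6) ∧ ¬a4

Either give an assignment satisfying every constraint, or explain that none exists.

No satisfying assignment exists.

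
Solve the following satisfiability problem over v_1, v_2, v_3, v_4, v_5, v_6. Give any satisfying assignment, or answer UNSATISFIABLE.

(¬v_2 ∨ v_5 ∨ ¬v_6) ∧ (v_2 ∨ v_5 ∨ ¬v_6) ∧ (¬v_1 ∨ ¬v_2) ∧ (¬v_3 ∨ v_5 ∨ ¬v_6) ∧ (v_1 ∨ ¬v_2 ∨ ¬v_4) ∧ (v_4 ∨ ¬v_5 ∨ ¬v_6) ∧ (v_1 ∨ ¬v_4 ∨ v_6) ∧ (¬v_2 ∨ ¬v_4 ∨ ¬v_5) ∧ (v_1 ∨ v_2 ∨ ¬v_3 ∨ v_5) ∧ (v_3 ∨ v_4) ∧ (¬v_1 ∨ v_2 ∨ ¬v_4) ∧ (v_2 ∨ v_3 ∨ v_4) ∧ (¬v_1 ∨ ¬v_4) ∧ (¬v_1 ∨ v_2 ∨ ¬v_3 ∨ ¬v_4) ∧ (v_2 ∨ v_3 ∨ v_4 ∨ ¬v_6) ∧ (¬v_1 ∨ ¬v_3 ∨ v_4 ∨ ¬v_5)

Set v_1 = False.
Set v_2 = False.
Set v_3 = True.
  then (v_1 ∨ v_2 ∨ ¬v_3 ∨ v_5) forces v_5 = True.
Set v_4 = False.
  then (v_4 ∨ ¬v_5 ∨ ¬v_6) forces v_6 = False.
All clauses satisfied.

v_1 = False; v_2 = False; v_3 = True; v_4 = False; v_5 = True; v_6 = False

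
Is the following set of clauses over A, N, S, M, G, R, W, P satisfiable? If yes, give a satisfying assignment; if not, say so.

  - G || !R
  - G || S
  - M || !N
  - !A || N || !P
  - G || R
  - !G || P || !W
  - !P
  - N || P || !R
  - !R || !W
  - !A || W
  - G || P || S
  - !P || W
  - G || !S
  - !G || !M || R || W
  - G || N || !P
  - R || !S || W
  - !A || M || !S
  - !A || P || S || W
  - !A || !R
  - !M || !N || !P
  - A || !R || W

A = False, N = False, S = False, M = False, G = True, R = False, W = False, P = False

Unit clause (!P) forces P = False.
Set A = False.
Set N = False.
  then (N || P || !R) forces R = False.
  then (G || R) forces G = True.
  then (!G || P || !W) forces W = False.
  then (!G || !M || R || W) forces M = False.
  then (R || !S || W) forces S = False.
All clauses satisfied.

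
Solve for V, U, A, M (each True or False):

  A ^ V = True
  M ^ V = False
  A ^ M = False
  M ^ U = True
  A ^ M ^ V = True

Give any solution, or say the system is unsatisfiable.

No satisfying assignment exists.

Adding constraints 1, 2, 3 mod 2: every variable appears an even number of times on the left, so the left side is 0.
But the right sides sum to 1 (mod 2). 0 ≠ 1 — the system is inconsistent.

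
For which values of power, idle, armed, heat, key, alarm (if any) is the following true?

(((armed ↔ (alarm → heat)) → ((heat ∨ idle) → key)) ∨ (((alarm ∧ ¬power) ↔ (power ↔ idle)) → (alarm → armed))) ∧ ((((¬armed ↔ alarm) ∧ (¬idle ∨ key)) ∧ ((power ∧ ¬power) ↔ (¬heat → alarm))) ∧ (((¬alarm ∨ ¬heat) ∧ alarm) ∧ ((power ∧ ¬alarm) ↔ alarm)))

Case alarm = True: the conjunct (power ∧ ¬alarm) ↔ alarm becomes (power ∧ False) ↔ True = False.
Case alarm = False: the conjunct alarm is False.
Both cases fail — unsatisfiable.

UNSATISFIABLE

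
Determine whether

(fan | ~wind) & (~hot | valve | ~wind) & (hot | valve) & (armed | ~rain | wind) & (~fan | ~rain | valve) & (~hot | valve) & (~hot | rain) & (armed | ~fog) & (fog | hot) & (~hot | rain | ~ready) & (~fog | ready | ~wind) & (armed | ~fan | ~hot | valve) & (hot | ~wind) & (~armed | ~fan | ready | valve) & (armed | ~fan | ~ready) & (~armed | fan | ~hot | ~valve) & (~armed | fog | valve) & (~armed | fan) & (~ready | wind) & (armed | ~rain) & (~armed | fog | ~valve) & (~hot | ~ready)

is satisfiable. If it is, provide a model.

hot=T, rain=T, wind=F, fog=T, fan=T, valve=T, armed=T, ready=F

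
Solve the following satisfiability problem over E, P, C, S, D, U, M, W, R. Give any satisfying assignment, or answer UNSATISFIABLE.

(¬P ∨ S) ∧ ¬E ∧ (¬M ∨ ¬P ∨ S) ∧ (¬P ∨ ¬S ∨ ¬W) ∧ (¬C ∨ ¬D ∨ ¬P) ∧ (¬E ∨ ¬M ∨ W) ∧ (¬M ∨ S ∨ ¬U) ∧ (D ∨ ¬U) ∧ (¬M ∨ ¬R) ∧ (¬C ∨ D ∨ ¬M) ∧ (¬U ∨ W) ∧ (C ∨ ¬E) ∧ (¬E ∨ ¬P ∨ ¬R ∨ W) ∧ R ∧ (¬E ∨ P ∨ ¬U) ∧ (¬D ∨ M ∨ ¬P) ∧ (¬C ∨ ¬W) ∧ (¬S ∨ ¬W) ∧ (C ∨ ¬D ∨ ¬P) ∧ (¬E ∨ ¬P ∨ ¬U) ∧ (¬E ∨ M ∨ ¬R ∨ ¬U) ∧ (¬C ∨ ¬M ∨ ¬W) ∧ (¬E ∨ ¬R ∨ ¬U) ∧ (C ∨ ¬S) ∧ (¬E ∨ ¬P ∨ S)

E=F, P=F, C=T, S=F, D=F, U=F, M=F, W=F, R=T

Unit clause (¬E) forces E = False.
Unit clause (R) forces R = True.
In (¬M ∨ ¬R) only ¬M is left, so M = False.
Set P = False.
Set C = True.
  then (¬C ∨ ¬W) forces W = False.
  then (¬U ∨ W) forces U = False.
Set S = False.
Set D = False.
All clauses satisfied.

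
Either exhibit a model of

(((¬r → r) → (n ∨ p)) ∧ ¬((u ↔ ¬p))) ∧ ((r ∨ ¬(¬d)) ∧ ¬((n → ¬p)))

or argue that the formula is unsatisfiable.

u: True, d: False, p: True, r: True, n: True

  ((¬r → r) → (n ∨ p)) ∧ ¬((u ↔ ¬p)) = True
    (¬r → r) → (n ∨ p) = True
      ¬r → r = True
        ¬r = False
      n ∨ p = True
    ¬((u ↔ ¬p)) = True
      u ↔ ¬p = False
        ¬p = False
  (r ∨ ¬(¬d)) ∧ ¬((n → ¬p)) = True
    r ∨ ¬(¬d) = True
      ¬(¬d) = False
        ¬d = True
    ¬((n → ¬p)) = True
      n → ¬p = False
        ¬p = False
Both conjuncts True, so the formula holds.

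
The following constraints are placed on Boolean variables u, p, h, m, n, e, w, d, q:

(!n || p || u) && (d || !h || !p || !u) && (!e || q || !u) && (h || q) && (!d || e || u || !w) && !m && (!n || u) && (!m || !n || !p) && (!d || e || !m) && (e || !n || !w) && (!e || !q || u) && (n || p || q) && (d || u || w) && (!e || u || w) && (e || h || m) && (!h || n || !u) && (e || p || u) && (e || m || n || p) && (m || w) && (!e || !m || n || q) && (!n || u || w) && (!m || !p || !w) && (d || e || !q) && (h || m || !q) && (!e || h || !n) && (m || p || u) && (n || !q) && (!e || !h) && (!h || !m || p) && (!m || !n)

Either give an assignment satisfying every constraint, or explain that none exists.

Unit clause (!m) forces m = False.
In (m || w) only w is left, so w = True.
Set u = False.
  then (!n || u) forces n = False.
  then (m || p || u) forces p = True.
  then (n || !q) forces q = False.
  then (h || q) forces h = True.
  then (!e || !h) forces e = False.
  then (!d || e || u || !w) forces d = False.
All clauses satisfied.

u=F, p=T, h=T, m=F, n=F, e=F, w=T, d=F, q=F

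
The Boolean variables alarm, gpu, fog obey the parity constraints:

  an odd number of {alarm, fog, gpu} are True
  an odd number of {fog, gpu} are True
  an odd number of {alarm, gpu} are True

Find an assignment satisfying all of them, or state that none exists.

alarm = False, gpu = True, fog = False

{alarm, fog, gpu}: 1 true → odd ✓
{fog, gpu}: 1 true → odd ✓
{alarm, gpu}: 1 true → odd ✓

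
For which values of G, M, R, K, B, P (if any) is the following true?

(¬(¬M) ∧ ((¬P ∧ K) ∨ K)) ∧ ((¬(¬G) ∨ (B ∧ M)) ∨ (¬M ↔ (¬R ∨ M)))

G: True, M: True, R: False, K: True, B: True, P: False

  ¬(¬M) ∧ ((¬P ∧ K) ∨ K) = True
    ¬(¬M) = True
      ¬M = False
    (¬P ∧ K) ∨ K = True
      ¬P ∧ K = True
        ¬P = True
  (¬(¬G) ∨ (B ∧ M)) ∨ (¬M ↔ (¬R ∨ M)) = True
    ¬(¬G) ∨ (B ∧ M) = True
      ¬(¬G) = True
        ¬G = False
      B ∧ M = True
    ¬M ↔ (¬R ∨ M) = False
      ¬M = False
      ¬R ∨ M = True
        ¬R = True
Both conjuncts True, so the formula holds.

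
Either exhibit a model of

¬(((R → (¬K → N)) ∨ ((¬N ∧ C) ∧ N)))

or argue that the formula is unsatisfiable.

R: True; K: False; N: False; C: False

  ¬(((R → (¬K → N)) ∨ ((¬N ∧ C) ∧ N))) = True
    (R → (¬K → N)) ∨ ((¬N ∧ C) ∧ N) = False
      R → (¬K → N) = False
        ¬K → N = False
          ¬K = True
      (¬N ∧ C) ∧ N = False
        ¬N ∧ C = False
          ¬N = True
The formula evaluates to True.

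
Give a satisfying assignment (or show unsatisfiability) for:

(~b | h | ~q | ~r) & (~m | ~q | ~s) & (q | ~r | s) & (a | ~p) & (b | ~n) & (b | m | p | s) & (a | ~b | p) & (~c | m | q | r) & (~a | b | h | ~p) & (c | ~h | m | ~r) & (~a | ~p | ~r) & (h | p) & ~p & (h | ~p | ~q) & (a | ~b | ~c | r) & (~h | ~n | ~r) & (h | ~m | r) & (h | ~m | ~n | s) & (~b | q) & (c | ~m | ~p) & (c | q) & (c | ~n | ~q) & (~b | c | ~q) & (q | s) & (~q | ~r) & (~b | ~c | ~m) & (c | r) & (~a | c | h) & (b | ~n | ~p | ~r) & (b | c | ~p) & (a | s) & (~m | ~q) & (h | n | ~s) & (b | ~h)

Unit clause (~p) forces p = False.
In (h | p) only h is left, so h = True.
In (b | ~h) only b is left, so b = True.
In (a | ~b | p) only a is left, so a = True.
In (~b | q) only q is left, so q = True.
In (~b | c | ~q) only c is left, so c = True.
In (~q | ~r) only ~r is left, so r = False.
In (~b | ~c | ~m) only ~m is left, so m = False.
Set n = True.
Set s = False.
All clauses satisfied.

h = True; m = False; n = True; r = False; s = False; c = True; q = True; b = True; a = True; p = False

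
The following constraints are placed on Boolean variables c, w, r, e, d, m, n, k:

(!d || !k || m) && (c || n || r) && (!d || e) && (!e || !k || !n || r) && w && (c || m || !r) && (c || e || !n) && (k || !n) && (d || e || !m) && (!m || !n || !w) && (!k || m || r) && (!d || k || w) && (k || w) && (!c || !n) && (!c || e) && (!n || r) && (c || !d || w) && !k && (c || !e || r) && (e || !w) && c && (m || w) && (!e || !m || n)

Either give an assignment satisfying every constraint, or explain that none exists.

Unit clause (w) forces w = True.
Unit clause (!k) forces k = False.
In (e || !w) only e is left, so e = True.
Unit clause (c) forces c = True.
In (k || !n) only !n is left, so n = False.
In (!e || !m || n) only !m is left, so m = False.
Set r = False.
Set d = False.
All clauses satisfied.

c = True; w = True; r = False; e = True; d = False; m = False; n = False; k = False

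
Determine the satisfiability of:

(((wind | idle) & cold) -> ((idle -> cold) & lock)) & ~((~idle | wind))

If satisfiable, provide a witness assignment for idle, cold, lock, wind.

idle: True, cold: False, lock: True, wind: False

  ((wind | idle) & cold) -> ((idle -> cold) & lock) = True
    (wind | idle) & cold = False
      wind | idle = True
    (idle -> cold) & lock = False
      idle -> cold = False
  ~((~idle | wind)) = True
    ~idle | wind = False
      ~idle = False
Both conjuncts True, so the formula holds.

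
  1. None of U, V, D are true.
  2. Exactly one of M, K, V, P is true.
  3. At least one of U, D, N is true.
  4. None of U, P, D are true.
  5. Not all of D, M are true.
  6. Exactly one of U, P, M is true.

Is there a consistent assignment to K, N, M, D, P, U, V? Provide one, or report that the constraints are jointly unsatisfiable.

K=F; N=T; M=T; D=F; P=F; U=F; V=F

  (1) {U, V, D}: 0 true — none ✓
  (2) {M, K, V, P}: 1 true — exactly one ✓
  (3) {U, D, N}: 1 true — at least one ✓
  (4) {U, P, D}: 0 true — none ✓
  (5) {D, M}: 1/2 true — not all ✓
  (6) {U, P, M}: 1 true — exactly one ✓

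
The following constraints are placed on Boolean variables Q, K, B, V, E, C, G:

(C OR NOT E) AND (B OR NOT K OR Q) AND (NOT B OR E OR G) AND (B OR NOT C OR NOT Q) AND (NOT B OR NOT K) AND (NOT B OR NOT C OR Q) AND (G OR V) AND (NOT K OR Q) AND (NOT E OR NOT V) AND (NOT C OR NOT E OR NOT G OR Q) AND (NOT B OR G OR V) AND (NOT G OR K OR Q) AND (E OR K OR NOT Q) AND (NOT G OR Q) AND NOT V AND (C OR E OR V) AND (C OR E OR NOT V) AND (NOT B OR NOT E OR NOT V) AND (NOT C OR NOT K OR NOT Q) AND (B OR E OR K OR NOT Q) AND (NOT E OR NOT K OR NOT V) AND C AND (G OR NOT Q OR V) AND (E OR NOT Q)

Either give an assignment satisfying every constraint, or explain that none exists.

Q = True; K = False; B = True; V = False; E = True; C = True; G = True

Unit clause (NOT V) forces V = False.
Unit clause (C) forces C = True.
In (G OR V) only G is left, so G = True.
In (NOT G OR Q) only Q is left, so Q = True.
In (NOT C OR NOT K OR NOT Q) only NOT K is left, so K = False.
In (E OR NOT Q) only E is left, so E = True.
In (B OR NOT C OR NOT Q) only B is left, so B = True.
All clauses satisfied.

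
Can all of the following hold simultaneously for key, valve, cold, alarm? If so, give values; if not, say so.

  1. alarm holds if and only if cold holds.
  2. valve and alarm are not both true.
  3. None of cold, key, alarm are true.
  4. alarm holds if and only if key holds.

key: False; valve: True; cold: False; alarm: False

  (1) alarm=F, cold=F — same ✓
  (2) valve=T, alarm=F — not both ✓
  (3) {cold, key, alarm}: 0 true — none ✓
  (4) alarm=F, key=F — same ✓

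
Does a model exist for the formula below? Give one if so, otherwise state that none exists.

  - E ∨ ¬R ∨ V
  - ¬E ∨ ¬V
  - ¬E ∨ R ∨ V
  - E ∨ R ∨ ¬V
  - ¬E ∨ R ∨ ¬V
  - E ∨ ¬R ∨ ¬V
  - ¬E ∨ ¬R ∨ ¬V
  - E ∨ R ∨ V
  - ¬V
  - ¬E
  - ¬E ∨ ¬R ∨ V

UNSATISFIABLE

Case E = True:
  Clause (¬E) is falsified — contradiction.
Case E = False:
  (¬V) forces V = False.
  (E ∨ ¬R ∨ V) forces R = False.
  Clause (E ∨ R ∨ V) is falsified — contradiction.
Both cases fail, so the formula is unsatisfiable.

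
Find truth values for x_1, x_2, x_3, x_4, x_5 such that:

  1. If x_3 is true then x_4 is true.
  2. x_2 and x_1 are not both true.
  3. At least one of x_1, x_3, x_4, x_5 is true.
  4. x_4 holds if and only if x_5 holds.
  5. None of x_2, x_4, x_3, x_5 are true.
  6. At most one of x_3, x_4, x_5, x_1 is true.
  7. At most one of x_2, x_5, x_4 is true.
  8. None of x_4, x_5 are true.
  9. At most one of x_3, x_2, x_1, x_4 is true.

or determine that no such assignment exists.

x_1 = True; x_2 = False; x_3 = False; x_4 = False; x_5 = False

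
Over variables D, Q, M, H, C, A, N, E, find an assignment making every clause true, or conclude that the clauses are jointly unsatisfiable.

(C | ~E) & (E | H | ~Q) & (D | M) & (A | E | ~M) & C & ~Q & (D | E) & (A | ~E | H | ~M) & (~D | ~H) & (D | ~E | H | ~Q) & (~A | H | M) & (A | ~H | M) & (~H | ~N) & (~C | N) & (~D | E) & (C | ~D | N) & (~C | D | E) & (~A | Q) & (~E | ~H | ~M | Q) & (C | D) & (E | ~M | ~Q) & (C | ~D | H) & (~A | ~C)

Unit clause (C) forces C = True.
Unit clause (~Q) forces Q = False.
In (~C | N) only N is left, so N = True.
In (~A | Q) only ~A is left, so A = False.
In (~H | ~N) only ~H is left, so H = False.
Try D = False:
  (D | M) forces M = True.
  (A | E | ~M) forces E = True.
  clause (A | ~E | H | ~M) is falsified — backtrack.
So D = True.
  then (~D | E) forces E = True.
  then (A | ~E | H | ~M) forces M = False.
All clauses satisfied.

D: True; Q: False; M: False; H: False; C: True; A: False; N: True; E: True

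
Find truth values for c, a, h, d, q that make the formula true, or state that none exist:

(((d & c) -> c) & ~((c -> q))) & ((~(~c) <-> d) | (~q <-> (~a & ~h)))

c: True, a: True, h: True, d: True, q: False

  ((d & c) -> c) & ~((c -> q)) = True
    (d & c) -> c = True
      d & c = True
    ~((c -> q)) = True
      c -> q = False
  (~(~c) <-> d) | (~q <-> (~a & ~h)) = True
    ~(~c) <-> d = True
      ~(~c) = True
        ~c = False
    ~q <-> (~a & ~h) = False
      ~q = True
      ~a & ~h = False
        ~a = False
        ~h = False
Both conjuncts True, so the formula holds.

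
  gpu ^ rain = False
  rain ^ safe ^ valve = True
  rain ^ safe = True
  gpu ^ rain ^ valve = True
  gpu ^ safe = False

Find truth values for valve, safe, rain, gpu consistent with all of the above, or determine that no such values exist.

Adding constraints 1, 2, 3, 4 mod 2: every variable appears an even number of times on the left, so the left side is 0.
But the right sides sum to 1 (mod 2). 0 ≠ 1 — the system is inconsistent.

UNSATISFIABLE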